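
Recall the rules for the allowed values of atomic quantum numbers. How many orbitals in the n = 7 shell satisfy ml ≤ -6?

1

Per l-value: l=6 → 1.
Total orbitals: 1.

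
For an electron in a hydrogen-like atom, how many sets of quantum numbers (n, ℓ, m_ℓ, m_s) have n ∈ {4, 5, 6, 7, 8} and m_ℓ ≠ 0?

Treat each shell separately and count matching orbitals:
n=4 → 12; n=5 → 20; n=6 → 30; n=7 → 42; n=8 → 56.
Orbitals: 12 + 20 + 30 + 42 + 56 = 160. Including both spin states (m_s = ±1/2) gives 2 × 160 = 320 states.

320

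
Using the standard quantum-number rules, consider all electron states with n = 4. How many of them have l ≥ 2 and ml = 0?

Go through l = 0, …, 3 (the values permitted for n = 4).
Contributions: l=2 → 1; l=3 → 1.
Orbitals: 1 + 1 = 2. Each orbital carries two spin states, so 2 × 2 = 4 states.

4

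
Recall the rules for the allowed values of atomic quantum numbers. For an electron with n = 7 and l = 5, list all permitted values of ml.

-5, -4, -3, -2, -1, 0, 1, 2, 3, 4, 5

ml takes every integer from −l to +l. With l = 5 that gives the 11 values -5, -4, -3, -2, -1, 0, 1, 2, 3, 4, 5.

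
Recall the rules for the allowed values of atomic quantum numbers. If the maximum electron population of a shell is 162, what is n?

n = 9

2n² = 162 ⇒ n² = 81 ⇒ n = 9.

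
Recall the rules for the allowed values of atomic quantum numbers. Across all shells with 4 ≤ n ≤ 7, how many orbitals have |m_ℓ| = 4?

12

Treat each shell separately and count matching orbitals:
n=5 → 2; n=6 → 4; n=7 → 6.
Total orbitals: 2 + 4 + 6 = 12.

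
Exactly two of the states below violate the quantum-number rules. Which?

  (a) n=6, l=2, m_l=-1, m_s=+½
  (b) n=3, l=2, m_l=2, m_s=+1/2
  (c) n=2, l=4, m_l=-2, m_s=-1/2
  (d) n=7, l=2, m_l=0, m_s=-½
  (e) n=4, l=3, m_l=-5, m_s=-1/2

(c) has l = 4 ≥ n = 2, violating 0 ≤ l ≤ n−1.
(e) has |m_l| = 5 > l = 3, violating −l ≤ m_l ≤ l.
The remaining sets (a), (b), (d) satisfy all four rules.

(c) and (e)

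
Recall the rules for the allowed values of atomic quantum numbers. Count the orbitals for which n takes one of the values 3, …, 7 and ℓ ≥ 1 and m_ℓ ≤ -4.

Work shell by shell — for each n, count the (ℓ, m_ℓ) pairs that satisfy ℓ ≥ 1 and m_ℓ ≤ -4:
n=5 → 1; n=6 → 3; n=7 → 6.
Total orbitals: 1 + 3 + 6 = 10.

10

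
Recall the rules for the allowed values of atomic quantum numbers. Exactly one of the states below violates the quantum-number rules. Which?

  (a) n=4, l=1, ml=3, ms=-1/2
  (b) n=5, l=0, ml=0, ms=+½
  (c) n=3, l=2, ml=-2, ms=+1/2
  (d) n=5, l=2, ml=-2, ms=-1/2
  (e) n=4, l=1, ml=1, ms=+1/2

(a) has |ml| = 3 > l = 1, violating −l ≤ ml ≤ l.
The remaining sets (b), (c), (d), (e) satisfy all four rules.

(a)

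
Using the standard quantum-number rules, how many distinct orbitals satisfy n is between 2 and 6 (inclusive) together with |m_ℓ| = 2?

Treat each shell separately and count matching orbitals:
n=3 → 2; n=4 → 4; n=5 → 6; n=6 → 8.
Total orbitals: 2 + 4 + 6 + 8 = 20.

20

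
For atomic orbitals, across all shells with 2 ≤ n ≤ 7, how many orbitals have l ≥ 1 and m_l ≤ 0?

Per-shell orbital counts meeting the constraint:
n=2 → 2; n=3 → 5; n=4 → 9; n=5 → 14; n=6 → 20; n=7 → 27.
Total orbitals: 2 + 5 + 9 + 14 + 20 + 27 = 77.

77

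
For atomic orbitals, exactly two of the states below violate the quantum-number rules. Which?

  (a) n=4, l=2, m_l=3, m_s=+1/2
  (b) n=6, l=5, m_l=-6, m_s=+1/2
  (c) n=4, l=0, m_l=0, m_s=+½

(a) has |m_l| = 3 > l = 2, violating −l ≤ m_l ≤ l.
(b) has |m_l| = 6 > l = 5, violating −l ≤ m_l ≤ l.
The remaining set (c) satisfies all four rules.

(a) and (b)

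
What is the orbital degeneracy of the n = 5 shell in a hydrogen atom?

The n = 5 shell contains n² = 5² = 25 orbitals.

25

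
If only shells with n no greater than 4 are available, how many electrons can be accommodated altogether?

60

Total orbitals = 1² + 2² + 3² + 4² = 30. Doubling for spin gives 60 electrons.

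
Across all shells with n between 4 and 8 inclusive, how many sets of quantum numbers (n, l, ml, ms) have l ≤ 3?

160

Per-shell orbital counts meeting the constraint:
n=4 → 16; n=5 → 16; n=6 → 16; n=7 → 16; n=8 → 16.
Orbitals: 16 + 16 + 16 + 16 + 16 = 80. Including both spin states (ms = ±1/2) gives 2 × 80 = 160 states.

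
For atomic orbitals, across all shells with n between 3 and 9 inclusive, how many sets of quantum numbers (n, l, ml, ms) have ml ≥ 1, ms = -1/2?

119

For each n in the range, tally the orbitals obeying ml ≥ 1:
n=3 → 3; n=4 → 6; n=5 → 10; n=6 → 15; n=7 → 21; n=8 → 28; n=9 → 36.
Orbitals: 3 + 6 + 10 + 15 + 21 + 28 + 36 = 119. With ms fixed to -1/2 there is one state per orbital, so 119 states.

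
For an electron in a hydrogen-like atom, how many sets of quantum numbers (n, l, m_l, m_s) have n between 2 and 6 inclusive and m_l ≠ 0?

140

Work shell by shell — for each n, count the (l, m_l) pairs that satisfy m_l ≠ 0:
n=2 → 2; n=3 → 6; n=4 → 12; n=5 → 20; n=6 → 30.
Orbitals: 2 + 6 + 12 + 20 + 30 = 70. Including both spin states (m_s = ±1/2) gives 2 × 70 = 140 states.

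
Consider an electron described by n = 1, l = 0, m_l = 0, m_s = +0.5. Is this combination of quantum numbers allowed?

Yes

n = 1 is a positive integer. l = 0 satisfies 0 ≤ l ≤ n−1 = 0. m_l = 0 lies in the range −l … +l (here 0). m_s = +1/2 is one of ±1/2.
All four constraints are satisfied.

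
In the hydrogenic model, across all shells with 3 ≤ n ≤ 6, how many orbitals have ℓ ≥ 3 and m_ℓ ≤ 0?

Count contributing orbitals for each principal shell:
n=4 → 4; n=5 → 9; n=6 → 15.
Total orbitals: 4 + 9 + 15 = 28.

28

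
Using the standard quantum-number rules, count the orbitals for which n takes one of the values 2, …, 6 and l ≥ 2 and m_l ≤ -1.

30

Per-shell orbital counts meeting the constraint:
n=3 → 2; n=4 → 5; n=5 → 9; n=6 → 14.
Total orbitals: 2 + 5 + 9 + 14 = 30.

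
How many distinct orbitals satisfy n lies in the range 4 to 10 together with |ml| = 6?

Treat each shell separately and count matching orbitals:
n=7 → 2; n=8 → 4; n=9 → 6; n=10 → 8.
Total orbitals: 2 + 4 + 6 + 8 = 20.

20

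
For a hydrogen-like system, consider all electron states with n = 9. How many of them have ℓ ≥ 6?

90

The n = 9 shell has ℓ = 0 through 8; check each.
Per ℓ-value: ℓ=6 → 13; ℓ=7 → 15; ℓ=8 → 17.
Orbitals: 13 + 15 + 17 = 45. Each orbital carries two spin states, so 45 × 2 = 90 states.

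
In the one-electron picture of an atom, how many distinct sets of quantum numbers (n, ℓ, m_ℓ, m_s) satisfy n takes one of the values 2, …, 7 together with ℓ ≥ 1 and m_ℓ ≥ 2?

70

Per-shell orbital counts meeting the constraint:
n=3 → 1; n=4 → 3; n=5 → 6; n=6 → 10; n=7 → 15.
Orbitals: 1 + 3 + 6 + 10 + 15 = 35. Including both spin states (m_s = ±1/2) gives 2 × 35 = 70 states.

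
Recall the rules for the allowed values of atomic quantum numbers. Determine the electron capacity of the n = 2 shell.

A shell holds 2n² electrons: 2 × 2² = 2 × 4 = 8.

8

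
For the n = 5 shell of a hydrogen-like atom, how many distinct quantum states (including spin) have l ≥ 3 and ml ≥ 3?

Per l-value: l=3 → 1; l=4 → 2.
Orbitals: 1 + 2 = 3. Each orbital carries two spin states, so 3 × 2 = 6 states.

6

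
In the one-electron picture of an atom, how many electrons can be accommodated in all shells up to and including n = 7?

Total orbitals = 1² + 2² + 3² + 4² + 5² + 6² + 7² = 140. Doubling for spin gives 280 electrons.

280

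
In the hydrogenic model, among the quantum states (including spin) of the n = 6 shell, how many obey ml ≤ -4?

6

The n = 6 shell has l = 0 through 5; check each.
Contributions: l=4 → 1; l=5 → 2.
Orbitals: 1 + 2 = 3. Each orbital carries two spin states, so 3 × 2 = 6 states.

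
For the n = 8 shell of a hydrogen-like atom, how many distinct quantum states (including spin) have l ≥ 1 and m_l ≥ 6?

The (l, m_l) pairs meeting l ≥ 1 and m_l ≥ 6 give: l=6 → 1; l=7 → 2.
Orbitals: 1 + 2 = 3. Each orbital carries two spin states, so 3 × 2 = 6 states.

6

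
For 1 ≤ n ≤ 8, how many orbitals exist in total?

Total orbitals = 1² + 2² + 3² + 4² + 5² + 6² + 7² + 8² = 204.

204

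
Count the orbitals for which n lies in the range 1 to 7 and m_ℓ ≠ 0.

For each n in the range, tally the orbitals obeying m_ℓ ≠ 0:
n=2 → 2; n=3 → 6; n=4 → 12; n=5 → 20; n=6 → 30; n=7 → 42.
Total orbitals: 2 + 6 + 12 + 20 + 30 + 42 = 112.

112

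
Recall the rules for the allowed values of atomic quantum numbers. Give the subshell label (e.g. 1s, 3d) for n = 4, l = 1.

4p

l = 1 corresponds to the letter 'p', so the subshell is 4p.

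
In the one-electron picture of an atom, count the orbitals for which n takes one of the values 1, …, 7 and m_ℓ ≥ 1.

56

Go shell by shell, enumerating (ℓ, m_ℓ) with m_ℓ ≥ 1:
n=2 → 1; n=3 → 3; n=4 → 6; n=5 → 10; n=6 → 15; n=7 → 21.
Total orbitals: 1 + 3 + 6 + 10 + 15 + 21 = 56.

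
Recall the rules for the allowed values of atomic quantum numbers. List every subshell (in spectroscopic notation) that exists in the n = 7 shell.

For n = 7, ℓ runs from 0 to 6. In spectroscopic notation ℓ = 0,1,2,… ↔ s,p,d,f,g,h,i, so the subshells are 7s, 7p, 7d, 7f, 7g, 7h, 7i.

7s, 7p, 7d, 7f, 7g, 7h, 7i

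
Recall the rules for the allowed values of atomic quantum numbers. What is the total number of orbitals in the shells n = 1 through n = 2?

Shell n has n² orbitals: 1²=1 + 2²=4 = 5 orbitals.

5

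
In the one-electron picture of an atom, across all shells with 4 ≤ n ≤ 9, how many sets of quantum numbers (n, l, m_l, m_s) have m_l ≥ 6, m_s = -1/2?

10

Go shell by shell, enumerating (l, m_l) with m_l ≥ 6:
n=7 → 1; n=8 → 3; n=9 → 6.
Orbitals: 1 + 3 + 6 = 10. With m_s fixed to -1/2 there is one state per orbital, so 10 states.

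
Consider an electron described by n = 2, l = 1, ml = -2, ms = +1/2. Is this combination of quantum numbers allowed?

Invalid

The magnetic quantum number must satisfy −l ≤ ml ≤ l. With l = 1, ml can only be -1, 0, 1, so ml = -2 is forbidden.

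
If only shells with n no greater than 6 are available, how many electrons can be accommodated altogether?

182

Total orbitals = 1² + 2² + 3² + 4² + 5² + 6² = 91. Doubling for spin gives 182 electrons.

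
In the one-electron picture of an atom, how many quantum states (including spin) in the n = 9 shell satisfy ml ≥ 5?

For n = 9, l ranges over 0 … 8.
Per l-value: l=5 → 1; l=6 → 2; l=7 → 3; l=8 → 4.
Orbitals: 1 + 2 + 3 + 4 = 10. Each orbital carries two spin states, so 10 × 2 = 20 states.

20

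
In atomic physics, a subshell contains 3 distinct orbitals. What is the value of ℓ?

ℓ = 1

2ℓ+1 = 3 gives ℓ = 1.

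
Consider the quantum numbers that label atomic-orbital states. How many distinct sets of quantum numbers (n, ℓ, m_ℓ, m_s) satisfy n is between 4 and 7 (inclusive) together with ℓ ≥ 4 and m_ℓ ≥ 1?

Work shell by shell — for each n, count the (ℓ, m_ℓ) pairs that satisfy ℓ ≥ 4 and m_ℓ ≥ 1:
n=5 → 4; n=6 → 9; n=7 → 15.
Orbitals: 4 + 9 + 15 = 28. Including both spin states (m_s = ±1/2) gives 2 × 28 = 56 states.

56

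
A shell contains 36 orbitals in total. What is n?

n = 6

n² = 36 ⇒ n = 6.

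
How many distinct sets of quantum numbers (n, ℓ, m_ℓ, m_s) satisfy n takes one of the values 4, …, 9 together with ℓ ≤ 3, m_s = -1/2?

Go shell by shell, enumerating (ℓ, m_ℓ) with ℓ ≤ 3:
n=4 → 16; n=5 → 16; n=6 → 16; n=7 → 16; n=8 → 16; n=9 → 16.
Orbitals: 16 + 16 + 16 + 16 + 16 + 16 = 96. With m_s fixed to -1/2 there is one state per orbital, so 96 states.

96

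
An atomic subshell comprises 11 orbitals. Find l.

2l+1 = 11 gives l = 5.

l = 5 (h)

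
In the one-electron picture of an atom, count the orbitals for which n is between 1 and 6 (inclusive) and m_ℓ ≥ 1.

Treat each shell separately and count matching orbitals:
n=2 → 1; n=3 → 3; n=4 → 6; n=5 → 10; n=6 → 15.
Total orbitals: 1 + 3 + 6 + 10 + 15 = 35.

35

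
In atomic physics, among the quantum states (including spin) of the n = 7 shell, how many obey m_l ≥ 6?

2

Go through l = 0, …, 6 (the values permitted for n = 7).
Orbitals with m_l ≥ 6, by l: l=6 → 1.
Orbitals: 1. Each orbital carries two spin states, so 1 × 2 = 2 states.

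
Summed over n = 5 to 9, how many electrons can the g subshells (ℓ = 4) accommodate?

90

A g subshell (ℓ = 4) exists for every n ≥ 5, so shells n = 5, 6, 7, 8, 9 each contribute one — 5 subshells.
Since each g subshell holds 2(2·4+1) = 18 electrons, the total is 5 × 18 = 90.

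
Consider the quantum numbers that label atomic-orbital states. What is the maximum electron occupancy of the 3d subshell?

10

A subshell with l = 2 has 2l+1 = 5 orbitals, each holding 2 electrons (spin ±1/2), so 5 × 2 = 10.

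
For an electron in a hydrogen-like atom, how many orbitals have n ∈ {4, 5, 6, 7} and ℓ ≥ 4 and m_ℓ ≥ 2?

Go shell by shell, enumerating (ℓ, m_ℓ) with ℓ ≥ 4 and m_ℓ ≥ 2:
n=5 → 3; n=6 → 7; n=7 → 12.
Total orbitals: 3 + 7 + 12 = 22.

22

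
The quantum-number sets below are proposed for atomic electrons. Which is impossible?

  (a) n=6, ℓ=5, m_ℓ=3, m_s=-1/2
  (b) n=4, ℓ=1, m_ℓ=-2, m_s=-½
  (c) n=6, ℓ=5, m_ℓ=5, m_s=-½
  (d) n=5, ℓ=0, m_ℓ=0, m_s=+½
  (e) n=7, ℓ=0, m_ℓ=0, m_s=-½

(b) has |m_ℓ| = 2 > ℓ = 1, violating −ℓ ≤ m_ℓ ≤ ℓ.
The remaining sets (a), (c), (d), (e) satisfy all four rules.

(b)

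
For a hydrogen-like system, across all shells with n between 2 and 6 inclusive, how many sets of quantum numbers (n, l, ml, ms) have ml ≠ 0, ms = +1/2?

Per-shell orbital counts meeting the constraint:
n=2 → 2; n=3 → 6; n=4 → 12; n=5 → 20; n=6 → 30.
Orbitals: 2 + 6 + 12 + 20 + 30 = 70. With ms fixed to +1/2 there is one state per orbital, so 70 states.

70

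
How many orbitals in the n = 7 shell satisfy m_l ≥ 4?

6

The n = 7 shell has l = 0 through 6; check each.
The (l, m_l) pairs meeting m_l ≥ 4 give: l=4 → 1; l=5 → 2; l=6 → 3.
Total orbitals: 1 + 2 + 3 = 6.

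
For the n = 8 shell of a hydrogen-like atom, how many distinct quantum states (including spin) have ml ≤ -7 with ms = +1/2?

Per l-value: l=7 → 1.
Orbitals: 1. With ms fixed to a single value there is one state per orbital, giving 1 state.

1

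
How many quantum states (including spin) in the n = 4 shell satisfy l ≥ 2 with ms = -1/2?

12

Contributions: l=2 → 5; l=3 → 7.
Orbitals: 5 + 7 = 12. With ms fixed to a single value there is one state per orbital, giving 12 states.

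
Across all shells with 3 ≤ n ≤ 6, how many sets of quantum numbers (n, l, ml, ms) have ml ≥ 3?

Work shell by shell — for each n, count the (l, ml) pairs that satisfy ml ≥ 3:
n=4 → 1; n=5 → 3; n=6 → 6.
Orbitals: 1 + 3 + 6 = 10. Including both spin states (ms = ±1/2) gives 2 × 10 = 20 states.

20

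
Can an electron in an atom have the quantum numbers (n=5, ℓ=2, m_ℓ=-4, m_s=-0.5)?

The magnetic quantum number must satisfy −ℓ ≤ m_ℓ ≤ ℓ. With ℓ = 2, m_ℓ can only be -2, -1, 0, 1, 2, so m_ℓ = -4 is forbidden.

Not allowed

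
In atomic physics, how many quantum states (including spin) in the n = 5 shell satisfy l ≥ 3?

32

For n = 5, l ranges over 0 … 4.
Contributions: l=3 → 7; l=4 → 9.
Orbitals: 7 + 9 = 16. Each orbital carries two spin states, so 16 × 2 = 32 states.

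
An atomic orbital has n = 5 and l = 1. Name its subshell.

5p

l = 1 corresponds to the letter 'p', so the subshell is 5p.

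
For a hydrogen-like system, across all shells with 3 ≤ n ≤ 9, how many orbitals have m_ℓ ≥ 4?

35

Treat each shell separately and count matching orbitals:
n=5 → 1; n=6 → 3; n=7 → 6; n=8 → 10; n=9 → 15.
Total orbitals: 1 + 3 + 6 + 10 + 15 = 35.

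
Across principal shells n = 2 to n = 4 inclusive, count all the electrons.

Shell n has n² orbitals: 2²=4 + 3²=9 + 4²=16 = 29 orbitals.
Two spin states per orbital: 2 × 29 = 58 electrons.

58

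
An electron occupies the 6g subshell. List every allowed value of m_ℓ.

The 6g subshell has ℓ = 4, and m_ℓ takes every integer from −ℓ to +ℓ. With ℓ = 4 that gives the 9 values -4, -3, -2, -1, 0, 1, 2, 3, 4.

-4, -3, -2, -1, 0, 1, 2, 3, 4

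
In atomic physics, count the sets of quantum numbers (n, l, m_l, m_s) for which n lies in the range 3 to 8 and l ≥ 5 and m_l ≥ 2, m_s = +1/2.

28

For each n in the range, tally the orbitals obeying l ≥ 5 and m_l ≥ 2:
n=6 → 4; n=7 → 9; n=8 → 15.
Orbitals: 4 + 9 + 15 = 28. With m_s fixed to +1/2 there is one state per orbital, so 28 states.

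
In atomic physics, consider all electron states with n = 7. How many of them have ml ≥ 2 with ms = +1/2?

Go through l = 0, …, 6 (the values permitted for n = 7).
Contributions: l=2 → 1; l=3 → 2; l=4 → 3; l=5 → 4; l=6 → 5.
Orbitals: 1 + 2 + 3 + 4 + 5 = 15. With ms fixed to a single value there is one state per orbital, giving 15 states.

15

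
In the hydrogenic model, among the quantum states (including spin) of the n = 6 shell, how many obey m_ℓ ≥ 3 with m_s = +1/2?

6

With n = 6 the allowed ℓ are 0, 1, …, 5.
Orbitals with m_ℓ ≥ 3, by ℓ: ℓ=3 → 1; ℓ=4 → 2; ℓ=5 → 3.
Orbitals: 1 + 2 + 3 = 6. With m_s fixed to a single value there is one state per orbital, giving 6 states.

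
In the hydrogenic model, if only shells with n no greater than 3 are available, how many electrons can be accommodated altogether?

28

Total orbitals = 1² + 2² + 3² = 14. Doubling for spin gives 28 electrons.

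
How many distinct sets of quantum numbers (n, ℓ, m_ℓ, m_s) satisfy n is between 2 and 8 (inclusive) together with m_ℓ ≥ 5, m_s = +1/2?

Count contributing orbitals for each principal shell:
n=6 → 1; n=7 → 3; n=8 → 6.
Orbitals: 1 + 3 + 6 = 10. With m_s fixed to +1/2 there is one state per orbital, so 10 states.

10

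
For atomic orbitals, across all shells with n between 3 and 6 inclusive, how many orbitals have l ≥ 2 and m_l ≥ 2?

20

Work shell by shell — for each n, count the (l, m_l) pairs that satisfy l ≥ 2 and m_l ≥ 2:
n=3 → 1; n=4 → 3; n=5 → 6; n=6 → 10.
Total orbitals: 1 + 3 + 6 + 10 = 20.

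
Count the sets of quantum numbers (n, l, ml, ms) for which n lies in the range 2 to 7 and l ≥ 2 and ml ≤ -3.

40

Go shell by shell, enumerating (l, ml) with l ≥ 2 and ml ≤ -3:
n=4 → 1; n=5 → 3; n=6 → 6; n=7 → 10.
Orbitals: 1 + 3 + 6 + 10 = 20. Including both spin states (ms = ±1/2) gives 2 × 20 = 40 states.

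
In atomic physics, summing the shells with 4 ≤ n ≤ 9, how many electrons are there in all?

Shell n has n² orbitals: 4²=16 + 5²=25 + 6²=36 + 7²=49 + 8²=64 + 9²=81 = 271 orbitals.
Two spin states per orbital: 2 × 271 = 542 electrons.

542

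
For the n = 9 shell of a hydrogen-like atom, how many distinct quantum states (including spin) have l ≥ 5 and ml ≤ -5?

The n = 9 shell has l = 0 through 8; check each.
Orbitals with l ≥ 5 and ml ≤ -5, by l: l=5 → 1; l=6 → 2; l=7 → 3; l=8 → 4.
Orbitals: 1 + 2 + 3 + 4 = 10. Each orbital carries two spin states, so 10 × 2 = 20 states.

20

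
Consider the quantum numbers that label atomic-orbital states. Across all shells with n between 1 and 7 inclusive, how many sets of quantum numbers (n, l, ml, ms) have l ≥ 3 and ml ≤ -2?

60

Work shell by shell — for each n, count the (l, ml) pairs that satisfy l ≥ 3 and ml ≤ -2:
n=4 → 2; n=5 → 5; n=6 → 9; n=7 → 14.
Orbitals: 2 + 5 + 9 + 14 = 30. Including both spin states (ms = ±1/2) gives 2 × 30 = 60 states.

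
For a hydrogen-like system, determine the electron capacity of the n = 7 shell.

98

A shell holds 2n² electrons: 2 × 7² = 2 × 49 = 98.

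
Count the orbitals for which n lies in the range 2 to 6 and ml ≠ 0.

70

Work shell by shell — for each n, count the (l, ml) pairs that satisfy ml ≠ 0:
n=2 → 2; n=3 → 6; n=4 → 12; n=5 → 20; n=6 → 30.
Total orbitals: 2 + 6 + 12 + 20 + 30 = 70.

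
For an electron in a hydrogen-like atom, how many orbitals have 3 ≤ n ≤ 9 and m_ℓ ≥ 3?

Count contributing orbitals for each principal shell:
n=4 → 1; n=5 → 3; n=6 → 6; n=7 → 10; n=8 → 15; n=9 → 21.
Total orbitals: 1 + 3 + 6 + 10 + 15 + 21 = 56.

56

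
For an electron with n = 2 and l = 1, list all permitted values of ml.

-1, 0, 1

ml takes every integer from −l to +l. With l = 1 that gives the 3 values -1, 0, 1.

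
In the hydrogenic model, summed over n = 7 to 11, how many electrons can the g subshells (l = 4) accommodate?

A g subshell (l = 4) exists for every n ≥ 5, so shells n = 7, 8, 9, 10, 11 each contribute one — 5 subshells.
Since each g subshell holds 2(2·4+1) = 18 electrons, the total is 5 × 18 = 90.

90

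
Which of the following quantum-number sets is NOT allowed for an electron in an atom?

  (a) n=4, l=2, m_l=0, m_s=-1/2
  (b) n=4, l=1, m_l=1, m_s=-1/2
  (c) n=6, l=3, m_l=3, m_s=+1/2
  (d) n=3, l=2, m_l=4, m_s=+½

(d) has |m_l| = 4 > l = 2, violating −l ≤ m_l ≤ l.
The remaining sets (a), (b), (c) satisfy all four rules.

(d)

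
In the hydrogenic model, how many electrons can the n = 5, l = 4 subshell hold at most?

18

A subshell with l = 4 has 2l+1 = 9 orbitals, each holding 2 electrons (spin ±1/2), so 9 × 2 = 18.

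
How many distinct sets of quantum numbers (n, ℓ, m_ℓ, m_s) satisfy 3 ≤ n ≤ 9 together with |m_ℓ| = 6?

For each n in the range, tally the orbitals obeying |m_ℓ| = 6:
n=7 → 2; n=8 → 4; n=9 → 6.
Orbitals: 2 + 4 + 6 = 12. Including both spin states (m_s = ±1/2) gives 2 × 12 = 24 states.

24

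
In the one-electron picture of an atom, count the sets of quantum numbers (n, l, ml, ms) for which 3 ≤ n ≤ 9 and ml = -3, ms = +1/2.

21

For each n in the range, tally the orbitals obeying ml = -3:
n=4 → 1; n=5 → 2; n=6 → 3; n=7 → 4; n=8 → 5; n=9 → 6.
Orbitals: 1 + 2 + 3 + 4 + 5 + 6 = 21. With ms fixed to +1/2 there is one state per orbital, so 21 states.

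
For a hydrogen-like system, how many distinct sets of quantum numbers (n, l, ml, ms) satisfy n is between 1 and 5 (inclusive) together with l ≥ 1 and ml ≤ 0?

Work shell by shell — for each n, count the (l, ml) pairs that satisfy l ≥ 1 and ml ≤ 0:
n=2 → 2; n=3 → 5; n=4 → 9; n=5 → 14.
Orbitals: 2 + 5 + 9 + 14 = 30. Including both spin states (ms = ±1/2) gives 2 × 30 = 60 states.

60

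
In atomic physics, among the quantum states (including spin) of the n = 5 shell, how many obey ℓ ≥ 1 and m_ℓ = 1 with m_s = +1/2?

The n = 5 shell has ℓ = 0 through 4; check each.
Orbitals with ℓ ≥ 1 and m_ℓ = 1, by ℓ: ℓ=1 → 1; ℓ=2 → 1; ℓ=3 → 1; ℓ=4 → 1.
Orbitals: 1 + 1 + 1 + 1 = 4. With m_s fixed to a single value there is one state per orbital, giving 4 states.

4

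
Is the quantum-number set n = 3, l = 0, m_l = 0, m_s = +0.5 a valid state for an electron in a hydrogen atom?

n = 3 is a positive integer. l = 0 satisfies 0 ≤ l ≤ n−1 = 2. m_l = 0 lies in the range −l … +l (here 0). m_s = +1/2 is one of ±1/2.
All four constraints are satisfied.

Allowed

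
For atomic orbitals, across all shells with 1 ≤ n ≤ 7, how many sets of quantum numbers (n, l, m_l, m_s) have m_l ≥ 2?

Go shell by shell, enumerating (l, m_l) with m_l ≥ 2:
n=3 → 1; n=4 → 3; n=5 → 6; n=6 → 10; n=7 → 15.
Orbitals: 1 + 3 + 6 + 10 + 15 = 35. Including both spin states (m_s = ±1/2) gives 2 × 35 = 70 states.

70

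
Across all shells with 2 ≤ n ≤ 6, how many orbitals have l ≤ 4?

79

Go shell by shell, enumerating (l, ml) with l ≤ 4:
n=2 → 4; n=3 → 9; n=4 → 16; n=5 → 25; n=6 → 25.
Total orbitals: 4 + 9 + 16 + 25 + 25 = 79.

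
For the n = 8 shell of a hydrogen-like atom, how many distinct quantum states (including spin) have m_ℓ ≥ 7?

The (ℓ, m_ℓ) pairs meeting m_ℓ ≥ 7 give: ℓ=7 → 1.
Orbitals: 1. Each orbital carries two spin states, so 1 × 2 = 2 states.

2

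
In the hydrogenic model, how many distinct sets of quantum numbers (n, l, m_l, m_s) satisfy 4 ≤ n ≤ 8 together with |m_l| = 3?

Work shell by shell — for each n, count the (l, m_l) pairs that satisfy |m_l| = 3:
n=4 → 2; n=5 → 4; n=6 → 6; n=7 → 8; n=8 → 10.
Orbitals: 2 + 4 + 6 + 8 + 10 = 30. Including both spin states (m_s = ±1/2) gives 2 × 30 = 60 states.

60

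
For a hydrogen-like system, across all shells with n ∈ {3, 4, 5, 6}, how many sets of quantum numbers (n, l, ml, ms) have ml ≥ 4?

8

Work shell by shell — for each n, count the (l, ml) pairs that satisfy ml ≥ 4:
n=5 → 1; n=6 → 3.
Orbitals: 1 + 3 = 4. Including both spin states (ms = ±1/2) gives 2 × 4 = 8 states.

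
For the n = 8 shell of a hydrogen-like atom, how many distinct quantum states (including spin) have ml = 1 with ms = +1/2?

7

Go through l = 0, …, 7 (the values permitted for n = 8).
The (l, ml) pairs meeting ml = 1 give: l=1 → 1; l=2 → 1; l=3 → 1; l=4 → 1; l=5 → 1; l=6 → 1; l=7 → 1.
Orbitals: 1 + 1 + 1 + 1 + 1 + 1 + 1 = 7. With ms fixed to a single value there is one state per orbital, giving 7 states.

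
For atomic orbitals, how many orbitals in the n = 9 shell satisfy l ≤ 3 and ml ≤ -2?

3

Orbitals with l ≤ 3 and ml ≤ -2, by l: l=2 → 1; l=3 → 2.
Total orbitals: 1 + 2 = 3.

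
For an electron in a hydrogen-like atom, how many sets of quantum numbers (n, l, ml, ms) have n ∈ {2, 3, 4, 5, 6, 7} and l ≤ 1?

48

For each n in the range, tally the orbitals obeying l ≤ 1:
n=2 → 4; n=3 → 4; n=4 → 4; n=5 → 4; n=6 → 4; n=7 → 4.
Orbitals: 4 + 4 + 4 + 4 + 4 + 4 = 24. Including both spin states (ms = ±1/2) gives 2 × 24 = 48 states.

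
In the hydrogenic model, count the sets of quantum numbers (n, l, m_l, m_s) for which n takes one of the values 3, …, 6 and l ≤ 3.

For each n in the range, tally the orbitals obeying l ≤ 3:
n=3 → 9; n=4 → 16; n=5 → 16; n=6 → 16.
Orbitals: 9 + 16 + 16 + 16 = 57. Including both spin states (m_s = ±1/2) gives 2 × 57 = 114 states.

114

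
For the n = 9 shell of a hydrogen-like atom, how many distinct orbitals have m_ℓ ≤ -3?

21

For n = 9, ℓ ranges over 0 … 8.
The (ℓ, m_ℓ) pairs meeting m_ℓ ≤ -3 give: ℓ=3 → 1; ℓ=4 → 2; ℓ=5 → 3; ℓ=6 → 4; ℓ=7 → 5; ℓ=8 → 6.
Total orbitals: 1 + 2 + 3 + 4 + 5 + 6 = 21.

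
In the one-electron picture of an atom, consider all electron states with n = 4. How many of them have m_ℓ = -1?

Contributions: ℓ=1 → 1; ℓ=2 → 1; ℓ=3 → 1.
Orbitals: 1 + 1 + 1 = 3. Each orbital carries two spin states, so 3 × 2 = 6 states.

6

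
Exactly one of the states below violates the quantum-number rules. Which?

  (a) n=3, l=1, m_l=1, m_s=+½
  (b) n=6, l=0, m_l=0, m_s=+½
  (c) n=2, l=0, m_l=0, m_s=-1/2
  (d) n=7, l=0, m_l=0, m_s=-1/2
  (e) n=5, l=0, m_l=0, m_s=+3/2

(e)

(e) has m_s = +3/2, but an electron's spin must be ±1/2.
The remaining sets (a), (b), (c), (d) satisfy all four rules.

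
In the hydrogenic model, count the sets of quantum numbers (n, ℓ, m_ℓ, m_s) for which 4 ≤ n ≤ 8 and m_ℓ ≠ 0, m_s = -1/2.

Treat each shell separately and count matching orbitals:
n=4 → 12; n=5 → 20; n=6 → 30; n=7 → 42; n=8 → 56.
Orbitals: 12 + 20 + 30 + 42 + 56 = 160. With m_s fixed to -1/2 there is one state per orbital, so 160 states.

160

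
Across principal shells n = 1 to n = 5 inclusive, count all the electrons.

110

Shell n has n² orbitals: 1²=1 + 2²=4 + 3²=9 + 4²=16 + 5²=25 = 55 orbitals.
Two spin states per orbital: 2 × 55 = 110 electrons.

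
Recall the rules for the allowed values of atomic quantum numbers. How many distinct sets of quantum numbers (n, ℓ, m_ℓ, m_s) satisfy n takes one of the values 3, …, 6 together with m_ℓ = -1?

Go shell by shell, enumerating (ℓ, m_ℓ) with m_ℓ = -1:
n=3 → 2; n=4 → 3; n=5 → 4; n=6 → 5.
Orbitals: 2 + 3 + 4 + 5 = 14. Including both spin states (m_s = ±1/2) gives 2 × 14 = 28 states.

28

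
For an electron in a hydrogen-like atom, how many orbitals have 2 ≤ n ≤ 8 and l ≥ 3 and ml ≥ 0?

Treat each shell separately and count matching orbitals:
n=4 → 4; n=5 → 9; n=6 → 15; n=7 → 22; n=8 → 30.
Total orbitals: 4 + 9 + 15 + 22 + 30 = 80.

80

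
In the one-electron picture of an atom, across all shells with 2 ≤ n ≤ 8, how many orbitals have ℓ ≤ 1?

28

Work shell by shell — for each n, count the (ℓ, m_ℓ) pairs that satisfy ℓ ≤ 1:
n=2 → 4; n=3 → 4; n=4 → 4; n=5 → 4; n=6 → 4; n=7 → 4; n=8 → 4.
Total orbitals: 4 + 4 + 4 + 4 + 4 + 4 + 4 = 28.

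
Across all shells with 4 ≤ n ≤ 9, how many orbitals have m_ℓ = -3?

Work shell by shell — for each n, count the (ℓ, m_ℓ) pairs that satisfy m_ℓ = -3:
n=4 → 1; n=5 → 2; n=6 → 3; n=7 → 4; n=8 → 5; n=9 → 6.
Total orbitals: 1 + 2 + 3 + 4 + 5 + 6 = 21.

21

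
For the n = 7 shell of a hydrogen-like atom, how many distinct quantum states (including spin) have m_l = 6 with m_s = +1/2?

1

The n = 7 shell has l = 0 through 6; check each.
Per l-value: l=6 → 1.
Orbitals: 1. With m_s fixed to a single value there is one state per orbital, giving 1 state.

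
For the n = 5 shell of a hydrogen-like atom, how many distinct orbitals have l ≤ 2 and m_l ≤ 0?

Per l-value: l=0 → 1; l=1 → 2; l=2 → 3.
Total orbitals: 1 + 2 + 3 = 6.

6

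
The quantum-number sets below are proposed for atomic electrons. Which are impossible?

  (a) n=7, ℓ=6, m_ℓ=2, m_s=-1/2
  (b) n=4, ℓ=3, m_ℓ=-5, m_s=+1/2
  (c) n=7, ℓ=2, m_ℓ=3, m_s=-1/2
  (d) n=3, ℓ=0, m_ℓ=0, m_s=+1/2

(b) has |m_ℓ| = 5 > ℓ = 3, violating −ℓ ≤ m_ℓ ≤ ℓ.
(c) has |m_ℓ| = 3 > ℓ = 2, violating −ℓ ≤ m_ℓ ≤ ℓ.
The remaining sets (a), (d) satisfy all four rules.

(b) and (c)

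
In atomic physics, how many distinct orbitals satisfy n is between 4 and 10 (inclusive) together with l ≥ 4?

259

Work shell by shell — for each n, count the (l, ml) pairs that satisfy l ≥ 4:
n=5 → 9; n=6 → 20; n=7 → 33; n=8 → 48; n=9 → 65; n=10 → 84.
Total orbitals: 9 + 20 + 33 + 48 + 65 + 84 = 259.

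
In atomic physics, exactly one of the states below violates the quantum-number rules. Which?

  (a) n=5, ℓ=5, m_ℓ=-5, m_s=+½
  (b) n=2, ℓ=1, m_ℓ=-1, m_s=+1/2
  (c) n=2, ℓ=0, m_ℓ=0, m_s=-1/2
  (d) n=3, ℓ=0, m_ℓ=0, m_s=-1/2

(a)

(a) has ℓ = 5 ≥ n = 5, violating 0 ≤ ℓ ≤ n−1.
The remaining sets (b), (c), (d) satisfy all four rules.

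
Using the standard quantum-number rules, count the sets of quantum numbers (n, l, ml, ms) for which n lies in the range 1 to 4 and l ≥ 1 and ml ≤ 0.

32

Count contributing orbitals for each principal shell:
n=2 → 2; n=3 → 5; n=4 → 9.
Orbitals: 2 + 5 + 9 = 16. Including both spin states (ms = ±1/2) gives 2 × 16 = 32 states.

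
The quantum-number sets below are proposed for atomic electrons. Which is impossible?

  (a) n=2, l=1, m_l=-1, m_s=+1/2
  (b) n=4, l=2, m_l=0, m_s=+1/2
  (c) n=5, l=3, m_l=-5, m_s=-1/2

(c) has |m_l| = 5 > l = 3, violating −l ≤ m_l ≤ l.
The remaining sets (a), (b) satisfy all four rules.

(c)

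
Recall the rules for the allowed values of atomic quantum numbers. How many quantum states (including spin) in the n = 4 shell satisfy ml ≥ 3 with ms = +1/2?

With n = 4 the allowed l are 0, 1, …, 3.
Per l-value: l=3 → 1.
Orbitals: 1. With ms fixed to a single value there is one state per orbital, giving 1 state.

1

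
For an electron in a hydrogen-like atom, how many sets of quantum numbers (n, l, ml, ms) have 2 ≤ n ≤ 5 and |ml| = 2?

Per-shell orbital counts meeting the constraint:
n=3 → 2; n=4 → 4; n=5 → 6.
Orbitals: 2 + 4 + 6 = 12. Including both spin states (ms = ±1/2) gives 2 × 12 = 24 states.

24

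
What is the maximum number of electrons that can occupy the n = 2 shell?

8

A shell holds 2n² electrons: 2 × 2² = 2 × 4 = 8.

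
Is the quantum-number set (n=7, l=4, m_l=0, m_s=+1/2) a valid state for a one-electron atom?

n = 7 is a positive integer. l = 4 satisfies 0 ≤ l ≤ n−1 = 6. m_l = 0 lies in the range −l … +l (here −4 … 4). m_s = +1/2 is one of ±1/2.
All four constraints are satisfied.

Valid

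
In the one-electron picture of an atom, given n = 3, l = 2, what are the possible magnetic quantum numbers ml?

-2, -1, 0, 1, 2

ml takes every integer from −l to +l. With l = 2 that gives the 5 values -2, -1, 0, 1, 2.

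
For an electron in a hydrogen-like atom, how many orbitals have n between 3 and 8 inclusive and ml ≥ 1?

Treat each shell separately and count matching orbitals:
n=3 → 3; n=4 → 6; n=5 → 10; n=6 → 15; n=7 → 21; n=8 → 28.
Total orbitals: 3 + 6 + 10 + 15 + 21 + 28 = 83.

83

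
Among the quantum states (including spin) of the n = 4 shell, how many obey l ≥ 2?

24

Orbitals with l ≥ 2, by l: l=2 → 5; l=3 → 7.
Orbitals: 5 + 7 = 12. Each orbital carries two spin states, so 12 × 2 = 24 states.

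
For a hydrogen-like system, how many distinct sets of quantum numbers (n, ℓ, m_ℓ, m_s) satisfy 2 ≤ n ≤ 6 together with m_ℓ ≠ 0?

For each n in the range, tally the orbitals obeying m_ℓ ≠ 0:
n=2 → 2; n=3 → 6; n=4 → 12; n=5 → 20; n=6 → 30.
Orbitals: 2 + 6 + 12 + 20 + 30 = 70. Including both spin states (m_s = ±1/2) gives 2 × 70 = 140 states.

140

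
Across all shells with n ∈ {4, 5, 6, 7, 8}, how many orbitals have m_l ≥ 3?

35

Treat each shell separately and count matching orbitals:
n=4 → 1; n=5 → 3; n=6 → 6; n=7 → 10; n=8 → 15.
Total orbitals: 1 + 3 + 6 + 10 + 15 = 35.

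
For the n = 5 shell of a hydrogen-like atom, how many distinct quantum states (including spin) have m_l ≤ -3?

6

The (l, m_l) pairs meeting m_l ≤ -3 give: l=3 → 1; l=4 → 2.
Orbitals: 1 + 2 = 3. Each orbital carries two spin states, so 3 × 2 = 6 states.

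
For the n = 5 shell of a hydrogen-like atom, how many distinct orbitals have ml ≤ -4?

1

Go through l = 0, …, 4 (the values permitted for n = 5).
The (l, ml) pairs meeting ml ≤ -4 give: l=4 → 1.
Total orbitals: 1.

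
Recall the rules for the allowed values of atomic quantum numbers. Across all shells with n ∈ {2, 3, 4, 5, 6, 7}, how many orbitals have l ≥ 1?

Work shell by shell — for each n, count the (l, ml) pairs that satisfy l ≥ 1:
n=2 → 3; n=3 → 8; n=4 → 15; n=5 → 24; n=6 → 35; n=7 → 48.
Total orbitals: 3 + 8 + 15 + 24 + 35 + 48 = 133.

133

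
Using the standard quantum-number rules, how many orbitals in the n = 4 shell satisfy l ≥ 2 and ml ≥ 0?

For n = 4, l ranges over 0 … 3.
Orbitals with l ≥ 2 and ml ≥ 0, by l: l=2 → 3; l=3 → 4.
Total orbitals: 3 + 4 = 7.

7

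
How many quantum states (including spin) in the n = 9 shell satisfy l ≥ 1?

The n = 9 shell has l = 0 through 8; check each.
Contributions: l=1 → 3; l=2 → 5; l=3 → 7; l=4 → 9; l=5 → 11; l=6 → 13; l=7 → 15; l=8 → 17.
Orbitals: 3 + 5 + 7 + 9 + 11 + 13 + 15 + 17 = 80. Each orbital carries two spin states, so 80 × 2 = 160 states.

160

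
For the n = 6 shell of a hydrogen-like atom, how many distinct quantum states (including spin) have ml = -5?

Go through l = 0, …, 5 (the values permitted for n = 6).
Orbitals with ml = -5, by l: l=5 → 1.
Orbitals: 1. Each orbital carries two spin states, so 1 × 2 = 2 states.

2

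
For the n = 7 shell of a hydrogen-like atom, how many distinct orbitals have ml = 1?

6

Per l-value: l=1 → 1; l=2 → 1; l=3 → 1; l=4 → 1; l=5 → 1; l=6 → 1.
Total orbitals: 1 + 1 + 1 + 1 + 1 + 1 = 6.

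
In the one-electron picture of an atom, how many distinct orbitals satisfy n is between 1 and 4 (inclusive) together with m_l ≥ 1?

10

For each n in the range, tally the orbitals obeying m_l ≥ 1:
n=2 → 1; n=3 → 3; n=4 → 6.
Total orbitals: 1 + 3 + 6 = 10.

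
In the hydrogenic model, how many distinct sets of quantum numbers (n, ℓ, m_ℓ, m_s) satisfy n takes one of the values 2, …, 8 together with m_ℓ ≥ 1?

Work shell by shell — for each n, count the (ℓ, m_ℓ) pairs that satisfy m_ℓ ≥ 1:
n=2 → 1; n=3 → 3; n=4 → 6; n=5 → 10; n=6 → 15; n=7 → 21; n=8 → 28.
Orbitals: 1 + 3 + 6 + 10 + 15 + 21 + 28 = 84. Including both spin states (m_s = ±1/2) gives 2 × 84 = 168 states.

168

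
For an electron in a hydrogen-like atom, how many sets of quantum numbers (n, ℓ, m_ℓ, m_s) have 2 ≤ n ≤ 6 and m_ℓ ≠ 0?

For each n in the range, tally the orbitals obeying m_ℓ ≠ 0:
n=2 → 2; n=3 → 6; n=4 → 12; n=5 → 20; n=6 → 30.
Orbitals: 2 + 6 + 12 + 20 + 30 = 70. Including both spin states (m_s = ±1/2) gives 2 × 70 = 140 states.

140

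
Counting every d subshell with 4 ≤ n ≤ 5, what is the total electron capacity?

20

A d subshell (ℓ = 2) exists for every n ≥ 3, so shells n = 4, 5 each contribute one — 2 subshells.
Since each d subshell holds 2(2·2+1) = 10 electrons, the total is 2 × 10 = 20.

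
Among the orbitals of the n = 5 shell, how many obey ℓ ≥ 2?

21

Go through ℓ = 0, …, 4 (the values permitted for n = 5).
Contributions: ℓ=2 → 5; ℓ=3 → 7; ℓ=4 → 9.
Total orbitals: 5 + 7 + 9 = 21.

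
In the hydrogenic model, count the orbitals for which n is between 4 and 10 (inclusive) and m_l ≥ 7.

Go shell by shell, enumerating (l, m_l) with m_l ≥ 7:
n=8 → 1; n=9 → 3; n=10 → 6.
Total orbitals: 1 + 3 + 6 = 10.

10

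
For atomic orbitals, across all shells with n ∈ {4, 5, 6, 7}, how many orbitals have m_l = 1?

18

Work shell by shell — for each n, count the (l, m_l) pairs that satisfy m_l = 1:
n=4 → 3; n=5 → 4; n=6 → 5; n=7 → 6.
Total orbitals: 3 + 4 + 5 + 6 = 18.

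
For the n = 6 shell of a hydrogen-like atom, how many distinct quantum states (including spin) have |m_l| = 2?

Go through l = 0, …, 5 (the values permitted for n = 6).
Contributions: l=2 → 2; l=3 → 2; l=4 → 2; l=5 → 2.
Orbitals: 2 + 2 + 2 + 2 = 8. Each orbital carries two spin states, so 8 × 2 = 16 states.

16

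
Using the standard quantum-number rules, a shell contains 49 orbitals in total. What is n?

n² = 49 ⇒ n = 7.

n = 7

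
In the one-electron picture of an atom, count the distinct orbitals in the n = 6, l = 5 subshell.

A subshell has 2l+1 orbitals; with l = 5, that's 11.

11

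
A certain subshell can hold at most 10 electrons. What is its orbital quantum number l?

2(2l+1) = 10 ⇒ 2l+1 = 5 ⇒ l = 2.

l = 2 (d)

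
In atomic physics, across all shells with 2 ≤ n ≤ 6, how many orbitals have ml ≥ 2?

Per-shell orbital counts meeting the constraint:
n=3 → 1; n=4 → 3; n=5 → 6; n=6 → 10.
Total orbitals: 1 + 3 + 6 + 10 = 20.

20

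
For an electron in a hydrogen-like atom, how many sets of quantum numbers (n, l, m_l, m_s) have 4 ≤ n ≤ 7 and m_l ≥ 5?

Go shell by shell, enumerating (l, m_l) with m_l ≥ 5:
n=6 → 1; n=7 → 3.
Orbitals: 1 + 3 = 4. Including both spin states (m_s = ±1/2) gives 2 × 4 = 8 states.

8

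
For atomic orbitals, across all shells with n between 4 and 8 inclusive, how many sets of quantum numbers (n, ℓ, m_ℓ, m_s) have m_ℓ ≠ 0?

Count contributing orbitals for each principal shell:
n=4 → 12; n=5 → 20; n=6 → 30; n=7 → 42; n=8 → 56.
Orbitals: 12 + 20 + 30 + 42 + 56 = 160. Including both spin states (m_s = ±1/2) gives 2 × 160 = 320 states.

320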